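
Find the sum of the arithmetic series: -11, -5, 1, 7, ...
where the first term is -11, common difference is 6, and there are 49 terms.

Sₙ = n/2 × (first + last)
Last term = a + (n-1)d = -11 + (49-1)×6 = 277
S_49 = 49/2 × (-11 + 277)
S_49 = 49/2 × 266 = 6517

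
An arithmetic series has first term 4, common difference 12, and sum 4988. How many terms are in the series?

Using S = n/2 × [2a + (n-1)d]
4988 = n/2 × [2(4) + (n-1)(12)]
4988 = n/2 × [8 + 12n - 12]
9976 = n × [-4 + 12n]
12n² + (-4)n - 9976 = 0
Discriminant: Δ = (-4)² - 4(12)(-9976) = 16 + 478848 = 478864
√Δ = 692
n = [-(-4) + √Δ] / (2·12) = (4 + 692) / 24 = 696 / 24 = 29
(The negative root is discarded since n must be a positive integer.)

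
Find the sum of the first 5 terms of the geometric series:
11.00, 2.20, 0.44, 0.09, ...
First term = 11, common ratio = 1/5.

Sₙ = a(1 - rⁿ) / (1 - r)
S_5 = 11(1 - (1/5)^5) / (1 - (1/5))
S_5 = 11(1 - (1/3125)) / (4/5)
S_5 = 8591/625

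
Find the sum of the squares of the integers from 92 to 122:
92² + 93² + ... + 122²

Use ∑_{k=1}^{n} k² = n(n+1)(2n+1)/6, then subtract the first 91 terms.
∑_{k=1}^{122} k² = 122×123×245/6 = 612745
∑_{k=1}^{91} k² = 91×92×183/6 = 255346
∑_{k=92}^{122} k² = 612745 - 255346 = 357399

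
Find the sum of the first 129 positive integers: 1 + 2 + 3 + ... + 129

Formula: ∑k = n(n+1)/2
= 129×130/2
= 16770/2
= 8385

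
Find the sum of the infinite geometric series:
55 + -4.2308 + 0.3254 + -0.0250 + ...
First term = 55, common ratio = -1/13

For |r| < 1, S = a / (1 - r)
S = 55 / (1 - (-1/13))
S = 55 / (14/13)
S = 715/14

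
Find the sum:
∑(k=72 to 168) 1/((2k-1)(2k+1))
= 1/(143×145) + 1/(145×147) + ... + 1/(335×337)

Partial fractions: 1/((2k-1)(2k+1)) = (1/2)[1/(2k-1) - 1/(2k+1)]
The series telescopes:
= (1/2)[1/143 - 1/337]
= 97/48191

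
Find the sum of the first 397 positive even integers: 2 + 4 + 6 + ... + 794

Sum of first n even numbers = n(n+1)
= 397×398
= 158006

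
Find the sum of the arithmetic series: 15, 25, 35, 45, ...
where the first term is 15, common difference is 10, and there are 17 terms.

Sₙ = n/2 × (first + last)
Last term = a + (n-1)d = 15 + (17-1)×10 = 175
S_17 = 17/2 × (15 + 175)
S_17 = 17/2 × 190 = 1615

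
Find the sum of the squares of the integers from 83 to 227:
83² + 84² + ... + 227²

Use ∑_{k=1}^{n} k² = n(n+1)(2n+1)/6, then subtract the first 82 terms.
∑_{k=1}^{227} k² = 227×228×455/6 = 3924830
∑_{k=1}^{82} k² = 82×83×165/6 = 187165
∑_{k=83}^{227} k² = 3924830 - 187165 = 3737665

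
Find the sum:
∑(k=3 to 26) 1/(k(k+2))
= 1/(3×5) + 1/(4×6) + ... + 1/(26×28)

Partial fractions: 1/(k(k+2)) = (1/2)[1/k - 1/(k+2)]
Telescoping leaves the first two and last two terms:
= (1/2)[1/3 + 1/4 - 1/27 - 1/28]
= 193/756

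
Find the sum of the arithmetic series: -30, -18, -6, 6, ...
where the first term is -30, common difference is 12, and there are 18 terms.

Sₙ = n/2 × (first + last)
Last term = a + (n-1)d = -30 + (18-1)×12 = 174
S_18 = 18/2 × (-30 + 174)
S_18 = 18/2 × 144 = 1296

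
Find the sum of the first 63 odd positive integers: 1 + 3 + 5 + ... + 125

Sum of first n odd numbers = n²
= 63²
= 3969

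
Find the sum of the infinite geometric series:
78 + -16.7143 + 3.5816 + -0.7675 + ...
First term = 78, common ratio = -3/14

For |r| < 1, S = a / (1 - r)
S = 78 / (1 - (-3/14))
S = 78 / (17/14)
S = 1092/17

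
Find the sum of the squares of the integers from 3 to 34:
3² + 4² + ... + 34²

Use ∑_{k=1}^{n} k² = n(n+1)(2n+1)/6, then subtract the first 2 terms.
∑_{k=1}^{34} k² = 34×35×69/6 = 13685
∑_{k=1}^{2} k² = 2×3×5/6 = 5
∑_{k=3}^{34} k² = 13685 - 5 = 13680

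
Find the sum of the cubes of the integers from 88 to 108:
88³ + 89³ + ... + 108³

Use ∑_{k=1}^{n} k³ = [n(n+1)/2]², then subtract the first 87 terms.
∑_{k=1}^{108} k³ = [108×109/2]² = 5886² = 34644996
∑_{k=1}^{87} k³ = [87×88/2]² = 3828² = 14653584
∑_{k=88}^{108} k³ = 34644996 - 14653584 = 19991412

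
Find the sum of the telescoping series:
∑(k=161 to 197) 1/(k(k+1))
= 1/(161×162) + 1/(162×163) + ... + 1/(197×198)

Partial fractions: 1/(k(k+1)) = 1/k - 1/(k+1)
The series telescopes:
= (1/161 - 1/162) + (1/162 - 1/163) + ... + (1/197 - 1/198)
= 1/161 - 1/198
= 37/31878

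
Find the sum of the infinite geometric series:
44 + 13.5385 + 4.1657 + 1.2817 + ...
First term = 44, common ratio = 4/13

For |r| < 1, S = a / (1 - r)
S = 44 / (1 - (4/13))
S = 44 / (9/13)
S = 572/9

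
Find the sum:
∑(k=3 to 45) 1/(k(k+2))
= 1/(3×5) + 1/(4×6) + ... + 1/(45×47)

Partial fractions: 1/(k(k+2)) = (1/2)[1/k - 1/(k+2)]
Telescoping leaves the first two and last two terms:
= (1/2)[1/3 + 1/4 - 1/46 - 1/47]
= 7009/25944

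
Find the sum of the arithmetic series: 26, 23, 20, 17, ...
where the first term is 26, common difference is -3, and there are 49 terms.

Sₙ = n/2 × (first + last)
Last term = a + (n-1)d = 26 + (49-1)×(-3) = -118
S_49 = 49/2 × (26 + (-118))
S_49 = 49/2 × (-92) = -2254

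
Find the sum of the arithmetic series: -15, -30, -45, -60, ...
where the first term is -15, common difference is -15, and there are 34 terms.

Sₙ = n/2 × (first + last)
Last term = a + (n-1)d = -15 + (34-1)×(-15) = -510
S_34 = 34/2 × (-15 + (-510))
S_34 = 34/2 × (-525) = -8925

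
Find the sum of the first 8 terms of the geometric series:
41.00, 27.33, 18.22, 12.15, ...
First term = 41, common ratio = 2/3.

Sₙ = a(1 - rⁿ) / (1 - r)
S_8 = 41(1 - (2/3)^8) / (1 - (2/3))
S_8 = 41(1 - (256/6561)) / (1/3)
S_8 = 258505/2187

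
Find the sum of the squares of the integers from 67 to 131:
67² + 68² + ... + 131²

Use ∑_{k=1}^{n} k² = n(n+1)(2n+1)/6, then subtract the first 66 terms.
∑_{k=1}^{131} k² = 131×132×263/6 = 757966
∑_{k=1}^{66} k² = 66×67×133/6 = 98021
∑_{k=67}^{131} k² = 757966 - 98021 = 659945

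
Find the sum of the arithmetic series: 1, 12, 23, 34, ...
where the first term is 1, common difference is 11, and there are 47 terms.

Sₙ = n/2 × (first + last)
Last term = a + (n-1)d = 1 + (47-1)×11 = 507
S_47 = 47/2 × (1 + 507)
S_47 = 47/2 × 508 = 11938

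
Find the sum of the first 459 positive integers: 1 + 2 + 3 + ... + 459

Formula: ∑k = n(n+1)/2
= 459×460/2
= 211140/2
= 105570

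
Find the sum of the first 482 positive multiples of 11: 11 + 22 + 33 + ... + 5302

Factor out 11: = 11(1 + 2 + ... + 482) = 11 × n(n+1)/2
= 11 × 482×483/2
= 11 × 116403
= 1280433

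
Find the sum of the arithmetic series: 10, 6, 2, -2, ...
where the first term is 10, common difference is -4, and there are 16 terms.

Sₙ = n/2 × (first + last)
Last term = a + (n-1)d = 10 + (16-1)×(-4) = -50
S_16 = 16/2 × (10 + (-50))
S_16 = 16/2 × (-40) = -320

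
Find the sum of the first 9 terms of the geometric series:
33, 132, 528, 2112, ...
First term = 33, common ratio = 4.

Sₙ = a(1 - rⁿ) / (1 - r)
S_9 = 33(1 - 4^9) / (1 - 4)
S_9 = 33(1 - 262144) / (-3)
S_9 = 2883573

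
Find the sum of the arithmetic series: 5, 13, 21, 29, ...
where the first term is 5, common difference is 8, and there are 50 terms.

Sₙ = n/2 × (first + last)
Last term = a + (n-1)d = 5 + (50-1)×8 = 397
S_50 = 50/2 × (5 + 397)
S_50 = 50/2 × 402 = 10050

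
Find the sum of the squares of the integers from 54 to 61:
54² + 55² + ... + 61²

Use ∑_{k=1}^{n} k² = n(n+1)(2n+1)/6, then subtract the first 53 terms.
∑_{k=1}^{61} k² = 61×62×123/6 = 77531
∑_{k=1}^{53} k² = 53×54×107/6 = 51039
∑_{k=54}^{61} k² = 77531 - 51039 = 26492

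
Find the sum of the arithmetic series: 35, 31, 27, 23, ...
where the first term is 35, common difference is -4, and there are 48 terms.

Sₙ = n/2 × (first + last)
Last term = a + (n-1)d = 35 + (48-1)×(-4) = -153
S_48 = 48/2 × (35 + (-153))
S_48 = 48/2 × (-118) = -2832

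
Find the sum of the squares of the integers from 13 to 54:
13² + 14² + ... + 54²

Use ∑_{k=1}^{n} k² = n(n+1)(2n+1)/6, then subtract the first 12 terms.
∑_{k=1}^{54} k² = 54×55×109/6 = 53955
∑_{k=1}^{12} k² = 12×13×25/6 = 650
∑_{k=13}^{54} k² = 53955 - 650 = 53305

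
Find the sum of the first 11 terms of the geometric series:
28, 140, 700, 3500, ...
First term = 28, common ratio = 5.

Sₙ = a(1 - rⁿ) / (1 - r)
S_11 = 28(1 - 5^11) / (1 - 5)
S_11 = 28(1 - 48828125) / (-4)
S_11 = 341796868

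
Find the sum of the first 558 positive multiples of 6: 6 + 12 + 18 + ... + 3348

Factor out 6: = 6(1 + 2 + ... + 558) = 6 × n(n+1)/2
= 6 × 558×559/2
= 6 × 155961
= 935766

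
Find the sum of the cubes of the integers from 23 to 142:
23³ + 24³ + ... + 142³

Use ∑_{k=1}^{n} k³ = [n(n+1)/2]², then subtract the first 22 terms.
∑_{k=1}^{142} k³ = [142×143/2]² = 10153² = 103083409
∑_{k=1}^{22} k³ = [22×23/2]² = 253² = 64009
∑_{k=23}^{142} k³ = 103083409 - 64009 = 103019400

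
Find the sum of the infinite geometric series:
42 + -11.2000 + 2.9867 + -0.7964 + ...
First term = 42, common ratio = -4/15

For |r| < 1, S = a / (1 - r)
S = 42 / (1 - (-4/15))
S = 42 / (19/15)
S = 630/19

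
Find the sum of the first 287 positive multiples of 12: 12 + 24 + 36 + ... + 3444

Factor out 12: = 12(1 + 2 + ... + 287) = 12 × n(n+1)/2
= 12 × 287×288/2
= 12 × 41328
= 495936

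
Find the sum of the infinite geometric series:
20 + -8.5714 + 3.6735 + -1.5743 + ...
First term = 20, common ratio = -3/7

For |r| < 1, S = a / (1 - r)
S = 20 / (1 - (-3/7))
S = 20 / (10/7)
S = 14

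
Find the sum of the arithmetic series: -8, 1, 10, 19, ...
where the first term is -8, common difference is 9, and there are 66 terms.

Sₙ = n/2 × (first + last)
Last term = a + (n-1)d = -8 + (66-1)×9 = 577
S_66 = 66/2 × (-8 + 577)
S_66 = 66/2 × 569 = 18777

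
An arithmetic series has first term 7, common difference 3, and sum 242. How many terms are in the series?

Using S = n/2 × [2a + (n-1)d]
242 = n/2 × [2(7) + (n-1)(3)]
242 = n/2 × [14 + 3n - 3]
484 = n × [11 + 3n]
3n² + (11)n - 484 = 0
Discriminant: Δ = (11)² - 4(3)(-484) = 121 + 5808 = 5929
√Δ = 77
n = [-(11) + √Δ] / (2·3) = (-11 + 77) / 6 = 66 / 6 = 11
(The negative root is discarded since n must be a positive integer.)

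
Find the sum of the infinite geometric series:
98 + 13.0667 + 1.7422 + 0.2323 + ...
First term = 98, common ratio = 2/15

For |r| < 1, S = a / (1 - r)
S = 98 / (1 - (2/15))
S = 98 / (13/15)
S = 1470/13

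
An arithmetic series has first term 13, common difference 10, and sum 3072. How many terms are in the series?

Using S = n/2 × [2a + (n-1)d]
3072 = n/2 × [2(13) + (n-1)(10)]
3072 = n/2 × [26 + 10n - 10]
6144 = n × [16 + 10n]
10n² + (16)n - 6144 = 0
Discriminant: Δ = (16)² - 4(10)(-6144) = 256 + 245760 = 246016
√Δ = 496
n = [-(16) + √Δ] / (2·10) = (-16 + 496) / 20 = 480 / 20 = 24
(The negative root is discarded since n must be a positive integer.)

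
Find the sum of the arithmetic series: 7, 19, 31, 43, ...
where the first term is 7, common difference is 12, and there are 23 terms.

Sₙ = n/2 × (first + last)
Last term = a + (n-1)d = 7 + (23-1)×12 = 271
S_23 = 23/2 × (7 + 271)
S_23 = 23/2 × 278 = 3197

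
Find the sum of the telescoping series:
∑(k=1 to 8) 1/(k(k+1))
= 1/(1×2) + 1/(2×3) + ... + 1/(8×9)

Partial fractions: 1/(k(k+1)) = 1/k - 1/(k+1)
The series telescopes:
= (1/1 - 1/2) + (1/2 - 1/3) + ... + (1/8 - 1/9)
= 1/1 - 1/9
= 8/9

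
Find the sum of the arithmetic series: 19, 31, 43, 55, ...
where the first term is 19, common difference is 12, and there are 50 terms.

Sₙ = n/2 × (first + last)
Last term = a + (n-1)d = 19 + (50-1)×12 = 607
S_50 = 50/2 × (19 + 607)
S_50 = 50/2 × 626 = 15650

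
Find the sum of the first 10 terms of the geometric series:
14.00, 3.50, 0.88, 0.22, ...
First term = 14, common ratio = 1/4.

Sₙ = a(1 - rⁿ) / (1 - r)
S_10 = 14(1 - (1/4)^10) / (1 - (1/4))
S_10 = 14(1 - (1/1048576)) / (3/4)
S_10 = 2446675/131072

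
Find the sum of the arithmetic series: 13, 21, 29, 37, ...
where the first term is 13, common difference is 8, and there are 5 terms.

Sₙ = n/2 × (first + last)
Last term = a + (n-1)d = 13 + (5-1)×8 = 45
S_5 = 5/2 × (13 + 45)
S_5 = 5/2 × 58 = 145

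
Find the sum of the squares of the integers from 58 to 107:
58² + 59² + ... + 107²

Use ∑_{k=1}^{n} k² = n(n+1)(2n+1)/6, then subtract the first 57 terms.
∑_{k=1}^{107} k² = 107×108×215/6 = 414090
∑_{k=1}^{57} k² = 57×58×115/6 = 63365
∑_{k=58}^{107} k² = 414090 - 63365 = 350725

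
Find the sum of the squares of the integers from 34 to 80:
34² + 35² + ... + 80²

Use ∑_{k=1}^{n} k² = n(n+1)(2n+1)/6, then subtract the first 33 terms.
∑_{k=1}^{80} k² = 80×81×161/6 = 173880
∑_{k=1}^{33} k² = 33×34×67/6 = 12529
∑_{k=34}^{80} k² = 173880 - 12529 = 161351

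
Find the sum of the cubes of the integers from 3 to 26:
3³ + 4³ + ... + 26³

Use ∑_{k=1}^{n} k³ = [n(n+1)/2]², then subtract the first 2 terms.
∑_{k=1}^{26} k³ = [26×27/2]² = 351² = 123201
∑_{k=1}^{2} k³ = [2×3/2]² = 3² = 9
∑_{k=3}^{26} k³ = 123201 - 9 = 123192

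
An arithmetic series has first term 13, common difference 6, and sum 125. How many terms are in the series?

Using S = n/2 × [2a + (n-1)d]
125 = n/2 × [2(13) + (n-1)(6)]
125 = n/2 × [26 + 6n - 6]
250 = n × [20 + 6n]
6n² + (20)n - 250 = 0
Discriminant: Δ = (20)² - 4(6)(-250) = 400 + 6000 = 6400
√Δ = 80
n = [-(20) + √Δ] / (2·6) = (-20 + 80) / 12 = 60 / 12 = 5
(The negative root is discarded since n must be a positive integer.)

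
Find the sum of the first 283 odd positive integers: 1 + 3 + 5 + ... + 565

Sum of first n odd numbers = n²
= 283²
= 80089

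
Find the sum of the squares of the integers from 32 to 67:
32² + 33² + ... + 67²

Use ∑_{k=1}^{n} k² = n(n+1)(2n+1)/6, then subtract the first 31 terms.
∑_{k=1}^{67} k² = 67×68×135/6 = 102510
∑_{k=1}^{31} k² = 31×32×63/6 = 10416
∑_{k=32}^{67} k² = 102510 - 10416 = 92094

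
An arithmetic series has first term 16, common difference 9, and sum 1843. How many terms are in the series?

Using S = n/2 × [2a + (n-1)d]
1843 = n/2 × [2(16) + (n-1)(9)]
1843 = n/2 × [32 + 9n - 9]
3686 = n × [23 + 9n]
9n² + (23)n - 3686 = 0
Discriminant: Δ = (23)² - 4(9)(-3686) = 529 + 132696 = 133225
√Δ = 365
n = [-(23) + √Δ] / (2·9) = (-23 + 365) / 18 = 342 / 18 = 19
(The negative root is discarded since n must be a positive integer.)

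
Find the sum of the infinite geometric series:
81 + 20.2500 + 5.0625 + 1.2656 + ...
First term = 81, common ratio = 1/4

For |r| < 1, S = a / (1 - r)
S = 81 / (1 - (1/4))
S = 81 / (3/4)
S = 108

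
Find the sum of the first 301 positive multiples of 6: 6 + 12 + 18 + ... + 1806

Factor out 6: = 6(1 + 2 + ... + 301) = 6 × n(n+1)/2
= 6 × 301×302/2
= 6 × 45451
= 272706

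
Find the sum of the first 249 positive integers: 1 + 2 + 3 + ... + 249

Formula: ∑k = n(n+1)/2
= 249×250/2
= 62250/2
= 31125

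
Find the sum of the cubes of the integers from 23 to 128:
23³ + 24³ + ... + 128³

Use ∑_{k=1}^{n} k³ = [n(n+1)/2]², then subtract the first 22 terms.
∑_{k=1}^{128} k³ = [128×129/2]² = 8256² = 68161536
∑_{k=1}^{22} k³ = [22×23/2]² = 253² = 64009
∑_{k=23}^{128} k³ = 68161536 - 64009 = 68097527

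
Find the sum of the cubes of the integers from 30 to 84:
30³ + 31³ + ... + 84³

Use ∑_{k=1}^{n} k³ = [n(n+1)/2]², then subtract the first 29 terms.
∑_{k=1}^{84} k³ = [84×85/2]² = 3570² = 12744900
∑_{k=1}^{29} k³ = [29×30/2]² = 435² = 189225
∑_{k=30}^{84} k³ = 12744900 - 189225 = 12555675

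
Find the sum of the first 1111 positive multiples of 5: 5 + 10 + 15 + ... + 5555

Factor out 5: = 5(1 + 2 + ... + 1111) = 5 × n(n+1)/2
= 5 × 1111×1112/2
= 5 × 617716
= 3088580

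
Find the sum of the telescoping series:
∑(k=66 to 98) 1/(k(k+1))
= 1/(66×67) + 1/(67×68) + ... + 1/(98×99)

Partial fractions: 1/(k(k+1)) = 1/k - 1/(k+1)
The series telescopes:
= (1/66 - 1/67) + (1/67 - 1/68) + ... + (1/98 - 1/99)
= 1/66 - 1/99
= 1/198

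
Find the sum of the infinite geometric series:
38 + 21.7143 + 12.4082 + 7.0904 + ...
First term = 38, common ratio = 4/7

For |r| < 1, S = a / (1 - r)
S = 38 / (1 - (4/7))
S = 38 / (3/7)
S = 266/3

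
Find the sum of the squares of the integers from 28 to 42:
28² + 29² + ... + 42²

Use ∑_{k=1}^{n} k² = n(n+1)(2n+1)/6, then subtract the first 27 terms.
∑_{k=1}^{42} k² = 42×43×85/6 = 25585
∑_{k=1}^{27} k² = 27×28×55/6 = 6930
∑_{k=28}^{42} k² = 25585 - 6930 = 18655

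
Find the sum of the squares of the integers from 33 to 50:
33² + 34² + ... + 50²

Use ∑_{k=1}^{n} k² = n(n+1)(2n+1)/6, then subtract the first 32 terms.
∑_{k=1}^{50} k² = 50×51×101/6 = 42925
∑_{k=1}^{32} k² = 32×33×65/6 = 11440
∑_{k=33}^{50} k² = 42925 - 11440 = 31485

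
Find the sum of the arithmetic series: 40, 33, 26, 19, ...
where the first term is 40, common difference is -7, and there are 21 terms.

Sₙ = n/2 × (first + last)
Last term = a + (n-1)d = 40 + (21-1)×(-7) = -100
S_21 = 21/2 × (40 + (-100))
S_21 = 21/2 × (-60) = -630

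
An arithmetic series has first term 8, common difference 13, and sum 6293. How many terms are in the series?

Using S = n/2 × [2a + (n-1)d]
6293 = n/2 × [2(8) + (n-1)(13)]
6293 = n/2 × [16 + 13n - 13]
12586 = n × [3 + 13n]
13n² + (3)n - 12586 = 0
Discriminant: Δ = (3)² - 4(13)(-12586) = 9 + 654472 = 654481
√Δ = 809
n = [-(3) + √Δ] / (2·13) = (-3 + 809) / 26 = 806 / 26 = 31
(The negative root is discarded since n must be a positive integer.)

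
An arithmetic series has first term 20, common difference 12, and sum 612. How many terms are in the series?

Using S = n/2 × [2a + (n-1)d]
612 = n/2 × [2(20) + (n-1)(12)]
612 = n/2 × [40 + 12n - 12]
1224 = n × [28 + 12n]
12n² + (28)n - 1224 = 0
Discriminant: Δ = (28)² - 4(12)(-1224) = 784 + 58752 = 59536
√Δ = 244
n = [-(28) + √Δ] / (2·12) = (-28 + 244) / 24 = 216 / 24 = 9
(The negative root is discarded since n must be a positive integer.)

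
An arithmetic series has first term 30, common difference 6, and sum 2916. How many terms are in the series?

Using S = n/2 × [2a + (n-1)d]
2916 = n/2 × [2(30) + (n-1)(6)]
2916 = n/2 × [60 + 6n - 6]
5832 = n × [54 + 6n]
6n² + (54)n - 5832 = 0
Discriminant: Δ = (54)² - 4(6)(-5832) = 2916 + 139968 = 142884
√Δ = 378
n = [-(54) + √Δ] / (2·6) = (-54 + 378) / 12 = 324 / 12 = 27
(The negative root is discarded since n must be a positive integer.)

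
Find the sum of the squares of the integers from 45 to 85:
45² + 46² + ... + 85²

Use ∑_{k=1}^{n} k² = n(n+1)(2n+1)/6, then subtract the first 44 terms.
∑_{k=1}^{85} k² = 85×86×171/6 = 208335
∑_{k=1}^{44} k² = 44×45×89/6 = 29370
∑_{k=45}^{85} k² = 208335 - 29370 = 178965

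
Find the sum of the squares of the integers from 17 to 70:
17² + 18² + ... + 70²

Use ∑_{k=1}^{n} k² = n(n+1)(2n+1)/6, then subtract the first 16 terms.
∑_{k=1}^{70} k² = 70×71×141/6 = 116795
∑_{k=1}^{16} k² = 16×17×33/6 = 1496
∑_{k=17}^{70} k² = 116795 - 1496 = 115299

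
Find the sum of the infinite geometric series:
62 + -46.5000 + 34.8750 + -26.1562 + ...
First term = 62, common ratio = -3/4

For |r| < 1, S = a / (1 - r)
S = 62 / (1 - (-3/4))
S = 62 / (7/4)
S = 248/7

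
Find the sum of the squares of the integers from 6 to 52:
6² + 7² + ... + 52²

Use ∑_{k=1}^{n} k² = n(n+1)(2n+1)/6, then subtract the first 5 terms.
∑_{k=1}^{52} k² = 52×53×105/6 = 48230
∑_{k=1}^{5} k² = 5×6×11/6 = 55
∑_{k=6}^{52} k² = 48230 - 55 = 48175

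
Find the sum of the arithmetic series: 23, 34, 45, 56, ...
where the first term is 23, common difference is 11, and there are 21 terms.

Sₙ = n/2 × (first + last)
Last term = a + (n-1)d = 23 + (21-1)×11 = 243
S_21 = 21/2 × (23 + 243)
S_21 = 21/2 × 266 = 2793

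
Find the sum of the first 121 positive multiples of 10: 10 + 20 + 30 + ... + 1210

Factor out 10: = 10(1 + 2 + ... + 121) = 10 × n(n+1)/2
= 10 × 121×122/2
= 10 × 7381
= 73810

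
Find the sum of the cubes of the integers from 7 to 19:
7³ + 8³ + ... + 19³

Use ∑_{k=1}^{n} k³ = [n(n+1)/2]², then subtract the first 6 terms.
∑_{k=1}^{19} k³ = [19×20/2]² = 190² = 36100
∑_{k=1}^{6} k³ = [6×7/2]² = 21² = 441
∑_{k=7}^{19} k³ = 36100 - 441 = 35659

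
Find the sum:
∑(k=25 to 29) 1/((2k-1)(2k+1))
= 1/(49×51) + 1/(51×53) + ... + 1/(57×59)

Partial fractions: 1/((2k-1)(2k+1)) = (1/2)[1/(2k-1) - 1/(2k+1)]
The series telescopes:
= (1/2)[1/49 - 1/59]
= 5/2891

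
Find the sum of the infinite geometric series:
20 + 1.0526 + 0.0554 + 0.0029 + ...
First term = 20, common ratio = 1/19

For |r| < 1, S = a / (1 - r)
S = 20 / (1 - (1/19))
S = 20 / (18/19)
S = 190/9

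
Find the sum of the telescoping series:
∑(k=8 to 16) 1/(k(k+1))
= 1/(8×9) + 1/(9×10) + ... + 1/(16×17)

Partial fractions: 1/(k(k+1)) = 1/k - 1/(k+1)
The series telescopes:
= (1/8 - 1/9) + (1/9 - 1/10) + ... + (1/16 - 1/17)
= 1/8 - 1/17
= 9/136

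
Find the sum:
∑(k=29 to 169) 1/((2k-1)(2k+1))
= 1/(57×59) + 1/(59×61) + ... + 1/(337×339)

Partial fractions: 1/((2k-1)(2k+1)) = (1/2)[1/(2k-1) - 1/(2k+1)]
The series telescopes:
= (1/2)[1/57 - 1/339]
= 47/6441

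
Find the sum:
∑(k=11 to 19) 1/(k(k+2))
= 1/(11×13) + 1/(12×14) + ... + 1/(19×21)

Partial fractions: 1/(k(k+2)) = (1/2)[1/k - 1/(k+2)]
Telescoping leaves the first two and last two terms:
= (1/2)[1/11 + 1/12 - 1/20 - 1/21]
= 59/1540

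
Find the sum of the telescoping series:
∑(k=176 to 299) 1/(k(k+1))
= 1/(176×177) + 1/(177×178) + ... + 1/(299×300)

Partial fractions: 1/(k(k+1)) = 1/k - 1/(k+1)
The series telescopes:
= (1/176 - 1/177) + (1/177 - 1/178) + ... + (1/299 - 1/300)
= 1/176 - 1/300
= 31/13200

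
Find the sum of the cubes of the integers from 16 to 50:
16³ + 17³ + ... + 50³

Use ∑_{k=1}^{n} k³ = [n(n+1)/2]², then subtract the first 15 terms.
∑_{k=1}^{50} k³ = [50×51/2]² = 1275² = 1625625
∑_{k=1}^{15} k³ = [15×16/2]² = 120² = 14400
∑_{k=16}^{50} k³ = 1625625 - 14400 = 1611225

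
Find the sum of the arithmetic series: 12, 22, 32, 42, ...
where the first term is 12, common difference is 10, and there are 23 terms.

Sₙ = n/2 × (first + last)
Last term = a + (n-1)d = 12 + (23-1)×10 = 232
S_23 = 23/2 × (12 + 232)
S_23 = 23/2 × 244 = 2806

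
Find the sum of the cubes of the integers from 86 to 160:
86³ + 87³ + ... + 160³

Use ∑_{k=1}^{n} k³ = [n(n+1)/2]², then subtract the first 85 terms.
∑_{k=1}^{160} k³ = [160×161/2]² = 12880² = 165894400
∑_{k=1}^{85} k³ = [85×86/2]² = 3655² = 13359025
∑_{k=86}^{160} k³ = 165894400 - 13359025 = 152535375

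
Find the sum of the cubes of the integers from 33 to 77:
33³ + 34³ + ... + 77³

Use ∑_{k=1}^{n} k³ = [n(n+1)/2]², then subtract the first 32 terms.
∑_{k=1}^{77} k³ = [77×78/2]² = 3003² = 9018009
∑_{k=1}^{32} k³ = [32×33/2]² = 528² = 278784
∑_{k=33}^{77} k³ = 9018009 - 278784 = 8739225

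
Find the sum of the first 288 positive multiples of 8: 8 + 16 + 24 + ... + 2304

Factor out 8: = 8(1 + 2 + ... + 288) = 8 × n(n+1)/2
= 8 × 288×289/2
= 8 × 41616
= 332928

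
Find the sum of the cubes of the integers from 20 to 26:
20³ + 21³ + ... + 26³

Use ∑_{k=1}^{n} k³ = [n(n+1)/2]², then subtract the first 19 terms.
∑_{k=1}^{26} k³ = [26×27/2]² = 351² = 123201
∑_{k=1}^{19} k³ = [19×20/2]² = 190² = 36100
∑_{k=20}^{26} k³ = 123201 - 36100 = 87101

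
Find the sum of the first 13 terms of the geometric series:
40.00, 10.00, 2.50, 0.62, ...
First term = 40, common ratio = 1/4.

Sₙ = a(1 - rⁿ) / (1 - r)
S_13 = 40(1 - (1/4)^13) / (1 - (1/4))
S_13 = 40(1 - (1/67108864)) / (3/4)
S_13 = 111848105/2097152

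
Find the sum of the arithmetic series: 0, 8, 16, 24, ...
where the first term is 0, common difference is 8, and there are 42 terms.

Sₙ = n/2 × (first + last)
Last term = a + (n-1)d = 0 + (42-1)×8 = 328
S_42 = 42/2 × (0 + 328)
S_42 = 42/2 × 328 = 6888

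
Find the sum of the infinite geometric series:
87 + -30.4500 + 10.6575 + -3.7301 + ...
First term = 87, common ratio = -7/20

For |r| < 1, S = a / (1 - r)
S = 87 / (1 - (-7/20))
S = 87 / (27/20)
S = 580/9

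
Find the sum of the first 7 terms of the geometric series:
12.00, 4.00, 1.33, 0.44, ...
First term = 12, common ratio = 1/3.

Sₙ = a(1 - rⁿ) / (1 - r)
S_7 = 12(1 - (1/3)^7) / (1 - (1/3))
S_7 = 12(1 - (1/2187)) / (2/3)
S_7 = 4372/243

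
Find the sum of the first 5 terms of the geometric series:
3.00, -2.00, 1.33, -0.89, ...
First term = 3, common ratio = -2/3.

Sₙ = a(1 - rⁿ) / (1 - r)
S_5 = 3(1 - (-2/3)^5) / (1 - (-2/3))
S_5 = 3(1 - (-32/243)) / (5/3)
S_5 = 55/27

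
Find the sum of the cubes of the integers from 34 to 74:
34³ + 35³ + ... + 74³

Use ∑_{k=1}^{n} k³ = [n(n+1)/2]², then subtract the first 33 terms.
∑_{k=1}^{74} k³ = [74×75/2]² = 2775² = 7700625
∑_{k=1}^{33} k³ = [33×34/2]² = 561² = 314721
∑_{k=34}^{74} k³ = 7700625 - 314721 = 7385904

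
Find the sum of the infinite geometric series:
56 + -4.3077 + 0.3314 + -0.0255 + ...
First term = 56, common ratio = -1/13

For |r| < 1, S = a / (1 - r)
S = 56 / (1 - (-1/13))
S = 56 / (14/13)
S = 52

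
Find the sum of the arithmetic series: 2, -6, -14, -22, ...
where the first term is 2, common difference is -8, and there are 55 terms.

Sₙ = n/2 × (first + last)
Last term = a + (n-1)d = 2 + (55-1)×(-8) = -430
S_55 = 55/2 × (2 + (-430))
S_55 = 55/2 × (-428) = -11770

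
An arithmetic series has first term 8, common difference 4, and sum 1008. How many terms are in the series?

Using S = n/2 × [2a + (n-1)d]
1008 = n/2 × [2(8) + (n-1)(4)]
1008 = n/2 × [16 + 4n - 4]
2016 = n × [12 + 4n]
4n² + (12)n - 2016 = 0
Discriminant: Δ = (12)² - 4(4)(-2016) = 144 + 32256 = 32400
√Δ = 180
n = [-(12) + √Δ] / (2·4) = (-12 + 180) / 8 = 168 / 8 = 21
(The negative root is discarded since n must be a positive integer.)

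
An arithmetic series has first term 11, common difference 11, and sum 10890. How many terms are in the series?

Using S = n/2 × [2a + (n-1)d]
10890 = n/2 × [2(11) + (n-1)(11)]
10890 = n/2 × [22 + 11n - 11]
21780 = n × [11 + 11n]
11n² + (11)n - 21780 = 0
Discriminant: Δ = (11)² - 4(11)(-21780) = 121 + 958320 = 958441
√Δ = 979
n = [-(11) + √Δ] / (2·11) = (-11 + 979) / 22 = 968 / 22 = 44
(The negative root is discarded since n must be a positive integer.)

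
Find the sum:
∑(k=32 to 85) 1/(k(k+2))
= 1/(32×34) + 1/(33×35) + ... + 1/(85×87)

Partial fractions: 1/(k(k+2)) = (1/2)[1/k - 1/(k+2)]
Telescoping leaves the first two and last two terms:
= (1/2)[1/32 + 1/33 - 1/86 - 1/87]
= 16869/877888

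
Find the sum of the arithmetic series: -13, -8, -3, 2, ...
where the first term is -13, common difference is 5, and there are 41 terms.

Sₙ = n/2 × (first + last)
Last term = a + (n-1)d = -13 + (41-1)×5 = 187
S_41 = 41/2 × (-13 + 187)
S_41 = 41/2 × 174 = 3567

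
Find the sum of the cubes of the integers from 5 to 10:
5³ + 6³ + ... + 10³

Use ∑_{k=1}^{n} k³ = [n(n+1)/2]², then subtract the first 4 terms.
∑_{k=1}^{10} k³ = [10×11/2]² = 55² = 3025
∑_{k=1}^{4} k³ = [4×5/2]² = 10² = 100
∑_{k=5}^{10} k³ = 3025 - 100 = 2925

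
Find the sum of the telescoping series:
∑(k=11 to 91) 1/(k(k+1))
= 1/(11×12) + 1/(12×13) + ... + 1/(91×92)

Partial fractions: 1/(k(k+1)) = 1/k - 1/(k+1)
The series telescopes:
= (1/11 - 1/12) + (1/12 - 1/13) + ... + (1/91 - 1/92)
= 1/11 - 1/92
= 81/1012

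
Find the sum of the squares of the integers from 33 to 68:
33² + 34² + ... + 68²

Use ∑_{k=1}^{n} k² = n(n+1)(2n+1)/6, then subtract the first 32 terms.
∑_{k=1}^{68} k² = 68×69×137/6 = 107134
∑_{k=1}^{32} k² = 32×33×65/6 = 11440
∑_{k=33}^{68} k² = 107134 - 11440 = 95694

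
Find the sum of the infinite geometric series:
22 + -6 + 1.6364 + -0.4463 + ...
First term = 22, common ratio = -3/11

For |r| < 1, S = a / (1 - r)
S = 22 / (1 - (-3/11))
S = 22 / (14/11)
S = 121/7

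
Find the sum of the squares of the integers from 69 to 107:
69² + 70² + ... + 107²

Use ∑_{k=1}^{n} k² = n(n+1)(2n+1)/6, then subtract the first 68 terms.
∑_{k=1}^{107} k² = 107×108×215/6 = 414090
∑_{k=1}^{68} k² = 68×69×137/6 = 107134
∑_{k=69}^{107} k² = 414090 - 107134 = 306956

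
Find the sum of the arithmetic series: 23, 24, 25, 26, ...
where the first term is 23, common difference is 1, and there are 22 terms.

Sₙ = n/2 × (first + last)
Last term = a + (n-1)d = 23 + (22-1)×1 = 44
S_22 = 22/2 × (23 + 44)
S_22 = 22/2 × 67 = 737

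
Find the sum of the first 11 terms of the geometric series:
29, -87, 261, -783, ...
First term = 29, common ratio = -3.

Sₙ = a(1 - rⁿ) / (1 - r)
S_11 = 29(1 - (-3)^11) / (1 - (-3))
S_11 = 29(1 - (-177147)) / (4)
S_11 = 1284323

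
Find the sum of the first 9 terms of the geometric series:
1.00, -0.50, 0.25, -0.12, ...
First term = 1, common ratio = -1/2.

Sₙ = a(1 - rⁿ) / (1 - r)
S_9 = 1(1 - (-1/2)^9) / (1 - (-1/2))
S_9 = 1(1 - (-1/512)) / (3/2)
S_9 = 171/256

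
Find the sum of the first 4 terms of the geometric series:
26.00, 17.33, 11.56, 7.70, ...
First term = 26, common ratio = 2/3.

Sₙ = a(1 - rⁿ) / (1 - r)
S_4 = 26(1 - (2/3)^4) / (1 - (2/3))
S_4 = 26(1 - (16/81)) / (1/3)
S_4 = 1690/27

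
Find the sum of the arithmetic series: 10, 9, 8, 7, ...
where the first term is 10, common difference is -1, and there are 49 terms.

Sₙ = n/2 × (first + last)
Last term = a + (n-1)d = 10 + (49-1)×(-1) = -38
S_49 = 49/2 × (10 + (-38))
S_49 = 49/2 × (-28) = -686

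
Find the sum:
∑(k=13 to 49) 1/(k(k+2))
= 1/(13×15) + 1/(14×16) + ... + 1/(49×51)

Partial fractions: 1/(k(k+2)) = (1/2)[1/k - 1/(k+2)]
Telescoping leaves the first two and last two terms:
= (1/2)[1/13 + 1/14 - 1/50 - 1/51]
= 12617/232050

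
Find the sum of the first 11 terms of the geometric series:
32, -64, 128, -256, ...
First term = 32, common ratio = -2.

Sₙ = a(1 - rⁿ) / (1 - r)
S_11 = 32(1 - (-2)^11) / (1 - (-2))
S_11 = 32(1 - (-2048)) / (3)
S_11 = 21856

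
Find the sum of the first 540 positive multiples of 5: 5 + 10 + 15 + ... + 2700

Factor out 5: = 5(1 + 2 + ... + 540) = 5 × n(n+1)/2
= 5 × 540×541/2
= 5 × 146070
= 730350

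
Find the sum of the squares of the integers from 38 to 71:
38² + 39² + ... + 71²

Use ∑_{k=1}^{n} k² = n(n+1)(2n+1)/6, then subtract the first 37 terms.
∑_{k=1}^{71} k² = 71×72×143/6 = 121836
∑_{k=1}^{37} k² = 37×38×75/6 = 17575
∑_{k=38}^{71} k² = 121836 - 17575 = 104261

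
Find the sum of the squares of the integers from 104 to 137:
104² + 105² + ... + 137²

Use ∑_{k=1}^{n} k² = n(n+1)(2n+1)/6, then subtract the first 103 terms.
∑_{k=1}^{137} k² = 137×138×275/6 = 866525
∑_{k=1}^{103} k² = 103×104×207/6 = 369564
∑_{k=104}^{137} k² = 866525 - 369564 = 496961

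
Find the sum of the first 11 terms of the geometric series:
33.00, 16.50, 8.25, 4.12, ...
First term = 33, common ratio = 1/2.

Sₙ = a(1 - rⁿ) / (1 - r)
S_11 = 33(1 - (1/2)^11) / (1 - (1/2))
S_11 = 33(1 - (1/2048)) / (1/2)
S_11 = 67551/1024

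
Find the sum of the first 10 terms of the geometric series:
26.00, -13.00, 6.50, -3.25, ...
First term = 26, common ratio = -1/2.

Sₙ = a(1 - rⁿ) / (1 - r)
S_10 = 26(1 - (-1/2)^10) / (1 - (-1/2))
S_10 = 26(1 - (1/1024)) / (3/2)
S_10 = 4433/256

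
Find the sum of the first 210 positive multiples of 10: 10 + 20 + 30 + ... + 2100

Factor out 10: = 10(1 + 2 + ... + 210) = 10 × n(n+1)/2
= 10 × 210×211/2
= 10 × 22155
= 221550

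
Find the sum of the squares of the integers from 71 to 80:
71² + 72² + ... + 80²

Use ∑_{k=1}^{n} k² = n(n+1)(2n+1)/6, then subtract the first 70 terms.
∑_{k=1}^{80} k² = 80×81×161/6 = 173880
∑_{k=1}^{70} k² = 70×71×141/6 = 116795
∑_{k=71}^{80} k² = 173880 - 116795 = 57085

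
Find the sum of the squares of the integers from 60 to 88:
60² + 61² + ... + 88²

Use ∑_{k=1}^{n} k² = n(n+1)(2n+1)/6, then subtract the first 59 terms.
∑_{k=1}^{88} k² = 88×89×177/6 = 231044
∑_{k=1}^{59} k² = 59×60×119/6 = 70210
∑_{k=60}^{88} k² = 231044 - 70210 = 160834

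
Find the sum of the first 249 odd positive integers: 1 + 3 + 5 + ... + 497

Sum of first n odd numbers = n²
= 249²
= 62001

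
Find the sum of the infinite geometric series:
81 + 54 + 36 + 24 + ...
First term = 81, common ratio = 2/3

For |r| < 1, S = a / (1 - r)
S = 81 / (1 - (2/3))
S = 81 / (1/3)
S = 243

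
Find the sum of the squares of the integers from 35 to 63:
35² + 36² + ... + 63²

Use ∑_{k=1}^{n} k² = n(n+1)(2n+1)/6, then subtract the first 34 terms.
∑_{k=1}^{63} k² = 63×64×127/6 = 85344
∑_{k=1}^{34} k² = 34×35×69/6 = 13685
∑_{k=35}^{63} k² = 85344 - 13685 = 71659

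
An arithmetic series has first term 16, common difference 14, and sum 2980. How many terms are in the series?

Using S = n/2 × [2a + (n-1)d]
2980 = n/2 × [2(16) + (n-1)(14)]
2980 = n/2 × [32 + 14n - 14]
5960 = n × [18 + 14n]
14n² + (18)n - 5960 = 0
Discriminant: Δ = (18)² - 4(14)(-5960) = 324 + 333760 = 334084
√Δ = 578
n = [-(18) + √Δ] / (2·14) = (-18 + 578) / 28 = 560 / 28 = 20
(The negative root is discarded since n must be a positive integer.)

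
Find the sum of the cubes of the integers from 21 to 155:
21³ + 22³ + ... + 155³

Use ∑_{k=1}^{n} k³ = [n(n+1)/2]², then subtract the first 20 terms.
∑_{k=1}^{155} k³ = [155×156/2]² = 12090² = 146168100
∑_{k=1}^{20} k³ = [20×21/2]² = 210² = 44100
∑_{k=21}^{155} k³ = 146168100 - 44100 = 146124000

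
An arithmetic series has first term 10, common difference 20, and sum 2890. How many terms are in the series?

Using S = n/2 × [2a + (n-1)d]
2890 = n/2 × [2(10) + (n-1)(20)]
2890 = n/2 × [20 + 20n - 20]
5780 = n × [0 + 20n]
20n² + (0)n - 5780 = 0
Discriminant: Δ = (0)² - 4(20)(-5780) = 0 + 462400 = 462400
√Δ = 680
n = [-(0) + √Δ] / (2·20) = (0 + 680) / 40 = 680 / 40 = 17
(The negative root is discarded since n must be a positive integer.)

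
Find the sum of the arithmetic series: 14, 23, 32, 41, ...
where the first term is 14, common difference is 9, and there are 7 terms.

Sₙ = n/2 × (first + last)
Last term = a + (n-1)d = 14 + (7-1)×9 = 68
S_7 = 7/2 × (14 + 68)
S_7 = 7/2 × 82 = 287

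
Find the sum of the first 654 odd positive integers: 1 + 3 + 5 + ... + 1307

Sum of first n odd numbers = n²
= 654²
= 427716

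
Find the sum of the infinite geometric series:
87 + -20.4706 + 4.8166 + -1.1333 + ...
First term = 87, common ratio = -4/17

For |r| < 1, S = a / (1 - r)
S = 87 / (1 - (-4/17))
S = 87 / (21/17)
S = 493/7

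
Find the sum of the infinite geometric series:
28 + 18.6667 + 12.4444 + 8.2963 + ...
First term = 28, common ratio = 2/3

For |r| < 1, S = a / (1 - r)
S = 28 / (1 - (2/3))
S = 28 / (1/3)
S = 84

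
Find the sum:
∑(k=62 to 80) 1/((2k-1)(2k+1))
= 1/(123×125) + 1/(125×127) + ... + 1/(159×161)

Partial fractions: 1/((2k-1)(2k+1)) = (1/2)[1/(2k-1) - 1/(2k+1)]
The series telescopes:
= (1/2)[1/123 - 1/161]
= 19/19803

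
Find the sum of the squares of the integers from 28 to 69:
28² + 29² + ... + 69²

Use ∑_{k=1}^{n} k² = n(n+1)(2n+1)/6, then subtract the first 27 terms.
∑_{k=1}^{69} k² = 69×70×139/6 = 111895
∑_{k=1}^{27} k² = 27×28×55/6 = 6930
∑_{k=28}^{69} k² = 111895 - 6930 = 104965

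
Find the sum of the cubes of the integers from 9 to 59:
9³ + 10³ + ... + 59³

Use ∑_{k=1}^{n} k³ = [n(n+1)/2]², then subtract the first 8 terms.
∑_{k=1}^{59} k³ = [59×60/2]² = 1770² = 3132900
∑_{k=1}^{8} k³ = [8×9/2]² = 36² = 1296
∑_{k=9}^{59} k³ = 3132900 - 1296 = 3131604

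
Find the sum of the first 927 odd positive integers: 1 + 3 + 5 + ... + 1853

Sum of first n odd numbers = n²
= 927²
= 859329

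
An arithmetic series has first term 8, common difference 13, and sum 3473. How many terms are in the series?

Using S = n/2 × [2a + (n-1)d]
3473 = n/2 × [2(8) + (n-1)(13)]
3473 = n/2 × [16 + 13n - 13]
6946 = n × [3 + 13n]
13n² + (3)n - 6946 = 0
Discriminant: Δ = (3)² - 4(13)(-6946) = 9 + 361192 = 361201
√Δ = 601
n = [-(3) + √Δ] / (2·13) = (-3 + 601) / 26 = 598 / 26 = 23
(The negative root is discarded since n must be a positive integer.)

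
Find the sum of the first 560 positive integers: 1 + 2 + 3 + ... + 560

Formula: ∑k = n(n+1)/2
= 560×561/2
= 314160/2
= 157080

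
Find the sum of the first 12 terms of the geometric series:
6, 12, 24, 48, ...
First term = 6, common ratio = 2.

Sₙ = a(1 - rⁿ) / (1 - r)
S_12 = 6(1 - 2^12) / (1 - 2)
S_12 = 6(1 - 4096) / (-1)
S_12 = 24570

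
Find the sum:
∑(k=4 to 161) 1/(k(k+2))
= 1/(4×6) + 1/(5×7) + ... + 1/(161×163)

Partial fractions: 1/(k(k+2)) = (1/2)[1/k - 1/(k+2)]
Telescoping leaves the first two and last two terms:
= (1/2)[1/4 + 1/5 - 1/162 - 1/163]
= 115577/528120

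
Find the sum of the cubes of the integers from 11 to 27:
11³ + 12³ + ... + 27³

Use ∑_{k=1}^{n} k³ = [n(n+1)/2]², then subtract the first 10 terms.
∑_{k=1}^{27} k³ = [27×28/2]² = 378² = 142884
∑_{k=1}^{10} k³ = [10×11/2]² = 55² = 3025
∑_{k=11}^{27} k³ = 142884 - 3025 = 139859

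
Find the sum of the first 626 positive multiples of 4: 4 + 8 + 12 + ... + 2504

Factor out 4: = 4(1 + 2 + ... + 626) = 4 × n(n+1)/2
= 4 × 626×627/2
= 4 × 196251
= 785004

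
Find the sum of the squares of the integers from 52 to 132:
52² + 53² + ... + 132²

Use ∑_{k=1}^{n} k² = n(n+1)(2n+1)/6, then subtract the first 51 terms.
∑_{k=1}^{132} k² = 132×133×265/6 = 775390
∑_{k=1}^{51} k² = 51×52×103/6 = 45526
∑_{k=52}^{132} k² = 775390 - 45526 = 729864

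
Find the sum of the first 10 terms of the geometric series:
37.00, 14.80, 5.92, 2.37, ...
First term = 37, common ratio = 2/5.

Sₙ = a(1 - rⁿ) / (1 - r)
S_10 = 37(1 - (2/5)^10) / (1 - (2/5))
S_10 = 37(1 - (1024/9765625)) / (3/5)
S_10 = 120430079/1953125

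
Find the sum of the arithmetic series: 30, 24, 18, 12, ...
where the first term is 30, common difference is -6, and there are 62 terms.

Sₙ = n/2 × (first + last)
Last term = a + (n-1)d = 30 + (62-1)×(-6) = -336
S_62 = 62/2 × (30 + (-336))
S_62 = 62/2 × (-306) = -9486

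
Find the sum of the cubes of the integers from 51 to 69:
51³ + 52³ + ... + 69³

Use ∑_{k=1}^{n} k³ = [n(n+1)/2]², then subtract the first 50 terms.
∑_{k=1}^{69} k³ = [69×70/2]² = 2415² = 5832225
∑_{k=1}^{50} k³ = [50×51/2]² = 1275² = 1625625
∑_{k=51}^{69} k³ = 5832225 - 1625625 = 4206600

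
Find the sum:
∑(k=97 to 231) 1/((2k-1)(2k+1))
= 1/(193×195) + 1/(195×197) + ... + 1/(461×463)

Partial fractions: 1/((2k-1)(2k+1)) = (1/2)[1/(2k-1) - 1/(2k+1)]
The series telescopes:
= (1/2)[1/193 - 1/463]
= 135/89359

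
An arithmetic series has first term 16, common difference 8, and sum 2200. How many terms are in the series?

Using S = n/2 × [2a + (n-1)d]
2200 = n/2 × [2(16) + (n-1)(8)]
2200 = n/2 × [32 + 8n - 8]
4400 = n × [24 + 8n]
8n² + (24)n - 4400 = 0
Discriminant: Δ = (24)² - 4(8)(-4400) = 576 + 140800 = 141376
√Δ = 376
n = [-(24) + √Δ] / (2·8) = (-24 + 376) / 16 = 352 / 16 = 22
(The negative root is discarded since n must be a positive integer.)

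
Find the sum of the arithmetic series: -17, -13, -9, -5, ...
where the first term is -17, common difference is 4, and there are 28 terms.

Sₙ = n/2 × (first + last)
Last term = a + (n-1)d = -17 + (28-1)×4 = 91
S_28 = 28/2 × (-17 + 91)
S_28 = 28/2 × 74 = 1036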